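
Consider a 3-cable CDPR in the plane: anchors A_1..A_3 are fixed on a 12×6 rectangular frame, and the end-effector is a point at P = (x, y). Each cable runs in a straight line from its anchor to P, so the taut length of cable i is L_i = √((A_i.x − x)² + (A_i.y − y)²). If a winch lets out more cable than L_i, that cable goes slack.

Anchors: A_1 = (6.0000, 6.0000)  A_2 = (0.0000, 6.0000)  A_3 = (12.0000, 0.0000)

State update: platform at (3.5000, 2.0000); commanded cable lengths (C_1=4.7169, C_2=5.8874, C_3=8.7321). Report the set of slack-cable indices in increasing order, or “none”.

i=1: geometric 4.7170 vs commanded 4.7169 ⇒ taut
i=2: geometric 5.3151 vs commanded 5.8874 ⇒ slack
i=3: geometric 8.7321 vs commanded 8.7321 ⇒ taut

2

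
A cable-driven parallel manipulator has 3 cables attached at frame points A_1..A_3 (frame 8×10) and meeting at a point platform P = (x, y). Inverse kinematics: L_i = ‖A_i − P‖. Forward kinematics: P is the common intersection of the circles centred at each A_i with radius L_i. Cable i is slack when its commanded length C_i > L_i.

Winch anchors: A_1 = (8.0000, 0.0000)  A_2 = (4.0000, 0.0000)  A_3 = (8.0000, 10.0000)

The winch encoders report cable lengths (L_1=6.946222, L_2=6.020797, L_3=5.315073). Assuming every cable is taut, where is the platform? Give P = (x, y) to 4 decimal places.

(4.5000, 6.0000)

each cable: (A_i−P)·(A_i−P) = L_i²; let k_i = ‖A_i‖²−L_i²
k_1 = 64.0000+0.0000−48.2500 = 15.7500
row 1: 8.0000x + 0.0000y = 36.0000  (k_2=-20.2500)
row 2: 0.0000x − 20.0000y = -120.0000  (k_3=135.7500)
Cramer on rows 1–2 → x = 4.5000, y = 6.0000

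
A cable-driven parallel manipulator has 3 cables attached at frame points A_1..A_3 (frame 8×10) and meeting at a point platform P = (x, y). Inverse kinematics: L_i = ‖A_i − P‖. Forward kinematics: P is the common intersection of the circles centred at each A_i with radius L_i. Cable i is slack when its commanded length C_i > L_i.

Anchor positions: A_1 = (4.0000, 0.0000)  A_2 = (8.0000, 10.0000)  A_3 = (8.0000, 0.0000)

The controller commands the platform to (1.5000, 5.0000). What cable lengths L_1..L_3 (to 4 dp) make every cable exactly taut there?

(5.5902, 8.2006, 8.2006)

L_1: Δ = A_1−P = (2.5000, -5.0000) → ‖Δ‖ = √31.2500 = 5.5902
L_2: Δ = A_2−P = (6.5000, 5.0000) → ‖Δ‖ = √67.2500 = 8.2006
L_3: Δ = A_3−P = (6.5000, -5.0000) → ‖Δ‖ = √67.2500 = 8.2006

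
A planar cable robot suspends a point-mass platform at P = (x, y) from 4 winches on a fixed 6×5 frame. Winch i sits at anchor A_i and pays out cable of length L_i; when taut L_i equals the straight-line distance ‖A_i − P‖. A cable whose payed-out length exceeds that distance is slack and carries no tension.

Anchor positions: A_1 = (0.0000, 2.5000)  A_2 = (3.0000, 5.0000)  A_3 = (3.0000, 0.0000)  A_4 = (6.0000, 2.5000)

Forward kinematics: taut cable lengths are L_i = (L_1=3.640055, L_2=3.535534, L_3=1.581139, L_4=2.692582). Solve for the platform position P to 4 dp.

(3.5000, 1.5000)

each cable: (A_i−P)·(A_i−P) = L_i²; let c_i = ‖A_i‖²−L_i²
c_1 = 0.0000+6.2500−13.2500 = -7.0000
row 1: -6.0000x − 5.0000y = -28.5000  (c_2=21.5000)
row 2: -6.0000x + 5.0000y = -13.5000  (c_3=6.5000)
row 3: -12.0000x + 0.0000y = -42.0000  (c_4=35.0000)
Cramer on rows 1–2 → x = 3.5000, y = 1.5000
check cable 4: ‖A_4−P‖² = 7.2500 ≈ L_4² = 7.2500 ✓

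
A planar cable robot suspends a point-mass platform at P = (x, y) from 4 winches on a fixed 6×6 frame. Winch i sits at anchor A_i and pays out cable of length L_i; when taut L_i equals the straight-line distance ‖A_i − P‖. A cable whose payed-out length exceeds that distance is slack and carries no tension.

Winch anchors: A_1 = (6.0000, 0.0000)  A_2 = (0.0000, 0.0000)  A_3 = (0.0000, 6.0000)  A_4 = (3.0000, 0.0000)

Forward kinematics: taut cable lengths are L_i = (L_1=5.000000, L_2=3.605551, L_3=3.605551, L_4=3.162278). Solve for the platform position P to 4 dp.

expand ‖A_i−P‖²=L_i² and subtract eq 1 (q_i ≔ ‖A_i‖²−L_i²)
q_1 = 36.0000+0.0000−25.0000 = 11.0000
eq1−eq2 → [12.0000  0.0000]·P = 24.0000
eq1−eq3 → [12.0000  -12.0000]·P = -12.0000
eq1−eq4 → [6.0000  0.0000]·P = 12.0000
2×2 solve → P = (2.0000, 3.0000)
check cable 4: ‖A_4−P‖² = 10.0000 ≈ L_4² = 10.0000 ✓

(2.0000, 3.0000)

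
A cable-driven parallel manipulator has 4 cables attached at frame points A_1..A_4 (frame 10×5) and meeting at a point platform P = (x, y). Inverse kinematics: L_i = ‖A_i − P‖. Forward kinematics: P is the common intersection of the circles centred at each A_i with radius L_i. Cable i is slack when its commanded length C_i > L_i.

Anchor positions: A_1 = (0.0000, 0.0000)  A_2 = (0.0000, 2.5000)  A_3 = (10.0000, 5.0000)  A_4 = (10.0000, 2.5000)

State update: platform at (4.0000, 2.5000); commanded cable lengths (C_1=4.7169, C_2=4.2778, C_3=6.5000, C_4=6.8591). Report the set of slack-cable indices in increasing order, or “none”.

cable 1: √((-4.0000)²+(-2.5000)²)=4.7170, C_1=4.7169: taut
cable 2: √((-4.0000)²+(0.0000)²)=4.0000, C_2=4.2778: slack
cable 3: √((6.0000)²+(2.5000)²)=6.5000, C_3=6.5000: taut
cable 4: √((6.0000)²+(0.0000)²)=6.0000, C_4=6.8591: slack

2, 4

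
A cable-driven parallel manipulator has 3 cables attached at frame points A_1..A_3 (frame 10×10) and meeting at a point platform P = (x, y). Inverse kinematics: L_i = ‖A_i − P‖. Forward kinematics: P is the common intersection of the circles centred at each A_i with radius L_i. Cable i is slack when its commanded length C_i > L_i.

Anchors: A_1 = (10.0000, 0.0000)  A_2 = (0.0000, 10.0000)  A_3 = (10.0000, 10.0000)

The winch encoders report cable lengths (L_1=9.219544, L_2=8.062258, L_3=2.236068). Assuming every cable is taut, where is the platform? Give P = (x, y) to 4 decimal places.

(8.0000, 9.0000)

each cable: (A_i−P)·(A_i−P) = L_i²; let c_i = ‖A_i‖²−L_i²
c_1 = 100.0000+0.0000−85.0000 = 15.0000
row 1: 20.0000x − 20.0000y = -20.0000  (c_2=35.0000)
row 2: 0.0000x − 20.0000y = -180.0000  (c_3=195.0000)
Cramer on rows 1–2 → x = 8.0000, y = 9.0000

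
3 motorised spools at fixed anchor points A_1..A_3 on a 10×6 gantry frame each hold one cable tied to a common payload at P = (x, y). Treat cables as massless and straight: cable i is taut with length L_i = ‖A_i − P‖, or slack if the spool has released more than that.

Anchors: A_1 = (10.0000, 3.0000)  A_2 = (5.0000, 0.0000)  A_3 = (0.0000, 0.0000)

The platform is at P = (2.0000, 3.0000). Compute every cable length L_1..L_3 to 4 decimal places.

L_1: Δ = A_1−P = (8.0000, 0.0000) → ‖Δ‖ = √64.0000 = 8.0000
L_2: Δ = A_2−P = (3.0000, -3.0000) → ‖Δ‖ = √18.0000 = 4.2426
L_3: Δ = A_3−P = (-2.0000, -3.0000) → ‖Δ‖ = √13.0000 = 3.6056

(8.0000, 4.2426, 3.6056)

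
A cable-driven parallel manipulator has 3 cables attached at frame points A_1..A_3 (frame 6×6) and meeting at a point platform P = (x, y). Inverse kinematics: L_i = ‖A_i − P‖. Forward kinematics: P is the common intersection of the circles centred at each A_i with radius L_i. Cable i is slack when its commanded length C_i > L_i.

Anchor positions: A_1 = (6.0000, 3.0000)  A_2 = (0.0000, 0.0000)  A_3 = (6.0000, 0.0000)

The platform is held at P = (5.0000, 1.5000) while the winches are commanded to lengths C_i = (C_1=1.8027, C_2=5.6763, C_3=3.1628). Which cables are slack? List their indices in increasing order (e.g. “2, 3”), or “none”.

2, 3

i=1: geometric 1.8028 vs commanded 1.8027 ⇒ taut
i=2: geometric 5.2202 vs commanded 5.6763 ⇒ slack
i=3: geometric 1.8028 vs commanded 3.1628 ⇒ slack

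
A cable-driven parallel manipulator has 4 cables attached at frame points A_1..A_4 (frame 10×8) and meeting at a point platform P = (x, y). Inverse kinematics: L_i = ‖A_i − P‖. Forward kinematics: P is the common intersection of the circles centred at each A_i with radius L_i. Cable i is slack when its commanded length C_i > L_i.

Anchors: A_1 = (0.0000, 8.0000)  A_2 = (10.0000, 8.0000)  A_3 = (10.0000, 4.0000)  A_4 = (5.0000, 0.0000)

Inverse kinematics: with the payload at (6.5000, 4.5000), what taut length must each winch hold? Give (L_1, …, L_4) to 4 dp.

(7.3824, 4.9497, 3.5355, 4.7434)

L_1 = √((0.0000−6.5000)² + (8.0000−4.5000)²) = 7.3824
L_2 = √((10.0000−6.5000)² + (8.0000−4.5000)²) = 4.9497
L_3 = √((10.0000−6.5000)² + (4.0000−4.5000)²) = 3.5355
L_4 = √((5.0000−6.5000)² + (0.0000−4.5000)²) = 4.7434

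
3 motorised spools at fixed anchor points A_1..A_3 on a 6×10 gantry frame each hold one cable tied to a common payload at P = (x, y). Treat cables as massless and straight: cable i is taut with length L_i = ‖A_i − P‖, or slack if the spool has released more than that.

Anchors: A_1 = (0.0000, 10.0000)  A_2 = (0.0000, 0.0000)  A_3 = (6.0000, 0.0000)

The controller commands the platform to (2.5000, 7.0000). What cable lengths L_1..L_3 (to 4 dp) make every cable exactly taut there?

(3.9051, 7.4330, 7.8262)

L_1: Δ = A_1−P = (-2.5000, 3.0000) → ‖Δ‖ = √15.2500 = 3.9051
L_2: Δ = A_2−P = (-2.5000, -7.0000) → ‖Δ‖ = √55.2500 = 7.4330
L_3: Δ = A_3−P = (3.5000, -7.0000) → ‖Δ‖ = √61.2500 = 7.8262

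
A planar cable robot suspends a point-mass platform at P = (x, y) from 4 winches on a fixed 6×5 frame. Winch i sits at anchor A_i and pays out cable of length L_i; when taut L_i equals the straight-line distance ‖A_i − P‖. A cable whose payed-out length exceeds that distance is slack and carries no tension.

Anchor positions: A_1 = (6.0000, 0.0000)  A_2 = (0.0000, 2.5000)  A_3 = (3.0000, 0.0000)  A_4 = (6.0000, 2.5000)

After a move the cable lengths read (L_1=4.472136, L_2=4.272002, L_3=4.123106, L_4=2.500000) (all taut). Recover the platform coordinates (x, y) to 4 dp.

expand ‖A_i−P‖²=L_i² and subtract eq 1 (c_i ≔ ‖A_i‖²−L_i²)
c_1 = 36.0000+0.0000−20.0000 = 16.0000
eq1−eq2 → [12.0000  -5.0000]·P = 28.0000
eq1−eq3 → [6.0000  0.0000]·P = 24.0000
eq1−eq4 → [0.0000  -5.0000]·P = -20.0000
2×2 solve → P = (4.0000, 4.0000)
check cable 4: ‖A_4−P‖² = 6.2500 ≈ L_4² = 6.2500 ✓

(4.0000, 4.0000)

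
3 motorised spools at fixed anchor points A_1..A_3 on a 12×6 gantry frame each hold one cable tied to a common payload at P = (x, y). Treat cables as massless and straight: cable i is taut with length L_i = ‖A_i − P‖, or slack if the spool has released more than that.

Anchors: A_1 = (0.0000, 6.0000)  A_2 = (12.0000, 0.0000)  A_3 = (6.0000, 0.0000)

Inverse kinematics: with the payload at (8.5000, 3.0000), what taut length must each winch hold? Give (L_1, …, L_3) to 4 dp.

(9.0139, 4.6098, 3.9051)

L_1: Δ = A_1−P = (-8.5000, 3.0000) → ‖Δ‖ = √81.2500 = 9.0139
L_2: Δ = A_2−P = (3.5000, -3.0000) → ‖Δ‖ = √21.2500 = 4.6098
L_3: Δ = A_3−P = (-2.5000, -3.0000) → ‖Δ‖ = √15.2500 = 3.9051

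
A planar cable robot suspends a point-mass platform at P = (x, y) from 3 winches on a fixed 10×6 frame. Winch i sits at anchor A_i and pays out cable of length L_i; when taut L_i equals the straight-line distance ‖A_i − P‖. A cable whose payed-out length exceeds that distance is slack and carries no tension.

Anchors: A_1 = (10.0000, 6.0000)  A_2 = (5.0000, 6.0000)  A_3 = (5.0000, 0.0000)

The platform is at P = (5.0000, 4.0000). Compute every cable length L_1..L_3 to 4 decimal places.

L_1 = √((10.0000−5.0000)² + (6.0000−4.0000)²) = 5.3852
L_2 = √((5.0000−5.0000)² + (6.0000−4.0000)²) = 2.0000
L_3 = √((5.0000−5.0000)² + (0.0000−4.0000)²) = 4.0000

(5.3852, 2.0000, 4.0000)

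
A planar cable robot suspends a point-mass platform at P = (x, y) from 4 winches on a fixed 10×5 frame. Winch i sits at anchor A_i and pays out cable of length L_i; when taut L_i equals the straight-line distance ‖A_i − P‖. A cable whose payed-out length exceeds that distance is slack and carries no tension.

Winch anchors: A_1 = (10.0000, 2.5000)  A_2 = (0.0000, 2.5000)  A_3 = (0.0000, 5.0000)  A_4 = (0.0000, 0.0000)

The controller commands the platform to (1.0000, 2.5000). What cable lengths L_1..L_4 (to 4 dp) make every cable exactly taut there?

cable 1: Δx=9.0000, Δy=0.0000; L_1 = √(Δx²+Δy²) = 9.0000
cable 2: Δx=-1.0000, Δy=0.0000; L_2 = √(Δx²+Δy²) = 1.0000
cable 3: Δx=-1.0000, Δy=2.5000; L_3 = √(Δx²+Δy²) = 2.6926
cable 4: Δx=-1.0000, Δy=-2.5000; L_4 = √(Δx²+Δy²) = 2.6926

(9.0000, 1.0000, 2.6926, 2.6926)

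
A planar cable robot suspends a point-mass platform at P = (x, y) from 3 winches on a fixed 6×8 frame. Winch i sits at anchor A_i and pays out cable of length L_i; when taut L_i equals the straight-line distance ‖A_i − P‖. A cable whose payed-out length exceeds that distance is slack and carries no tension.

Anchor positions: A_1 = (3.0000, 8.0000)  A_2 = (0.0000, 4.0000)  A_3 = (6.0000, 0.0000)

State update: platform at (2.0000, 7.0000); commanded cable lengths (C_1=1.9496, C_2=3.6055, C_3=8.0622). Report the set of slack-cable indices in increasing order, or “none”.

1

i=1: geometric 1.4142 vs commanded 1.9496 ⇒ slack
i=2: geometric 3.6056 vs commanded 3.6055 ⇒ taut
i=3: geometric 8.0623 vs commanded 8.0622 ⇒ taut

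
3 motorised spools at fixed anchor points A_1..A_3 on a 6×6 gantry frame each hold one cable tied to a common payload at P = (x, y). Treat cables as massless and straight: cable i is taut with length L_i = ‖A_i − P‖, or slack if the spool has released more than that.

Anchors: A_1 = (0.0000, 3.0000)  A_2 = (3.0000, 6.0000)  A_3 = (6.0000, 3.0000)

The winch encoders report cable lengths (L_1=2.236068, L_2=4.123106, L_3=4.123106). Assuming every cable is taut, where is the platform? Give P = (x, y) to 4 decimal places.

circle eqns → linear via eq_j − eq_1; set c_j = A_j·A_j − L_j²
c_1 = 0.0000+9.0000−5.0000 = 4.0000
-6.0000·x − 6.0000·y = c_1−c_2 = -24.0000
-12.0000·x + 0.0000·y = c_1−c_3 = -24.0000
solve first two rows → x=2.0000, y=2.0000

(2.0000, 2.0000)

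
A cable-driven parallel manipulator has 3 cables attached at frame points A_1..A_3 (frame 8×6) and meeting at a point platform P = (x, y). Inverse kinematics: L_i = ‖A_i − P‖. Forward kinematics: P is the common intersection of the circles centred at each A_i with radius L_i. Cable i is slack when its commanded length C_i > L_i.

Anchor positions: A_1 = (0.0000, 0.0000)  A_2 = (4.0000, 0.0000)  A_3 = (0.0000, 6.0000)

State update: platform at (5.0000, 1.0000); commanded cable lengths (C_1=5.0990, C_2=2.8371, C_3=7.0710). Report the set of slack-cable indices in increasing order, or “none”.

cable 1: L_1 = ‖A_1−P‖ = 5.0990;  C_1 = 5.0990 → taut
cable 2: L_2 = ‖A_2−P‖ = 1.4142;  C_2 = 2.8371 → slack
cable 3: L_3 = ‖A_3−P‖ = 7.0711;  C_3 = 7.0710 → taut

2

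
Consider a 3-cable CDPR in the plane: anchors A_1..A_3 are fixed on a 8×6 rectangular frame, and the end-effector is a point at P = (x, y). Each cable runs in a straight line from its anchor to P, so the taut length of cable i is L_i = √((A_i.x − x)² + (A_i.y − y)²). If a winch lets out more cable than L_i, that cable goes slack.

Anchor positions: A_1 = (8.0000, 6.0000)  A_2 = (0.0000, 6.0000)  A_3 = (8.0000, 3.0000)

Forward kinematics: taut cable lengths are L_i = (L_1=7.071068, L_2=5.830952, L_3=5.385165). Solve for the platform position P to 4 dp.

(3.0000, 1.0000)

each cable: (A_i−P)·(A_i−P) = L_i²; let c_i = ‖A_i‖²−L_i²
c_1 = 64.0000+36.0000−50.0000 = 50.0000
row 1: 16.0000x + 0.0000y = 48.0000  (c_2=2.0000)
row 2: 0.0000x + 6.0000y = 6.0000  (c_3=44.0000)
Cramer on rows 1–2 → x = 3.0000, y = 1.0000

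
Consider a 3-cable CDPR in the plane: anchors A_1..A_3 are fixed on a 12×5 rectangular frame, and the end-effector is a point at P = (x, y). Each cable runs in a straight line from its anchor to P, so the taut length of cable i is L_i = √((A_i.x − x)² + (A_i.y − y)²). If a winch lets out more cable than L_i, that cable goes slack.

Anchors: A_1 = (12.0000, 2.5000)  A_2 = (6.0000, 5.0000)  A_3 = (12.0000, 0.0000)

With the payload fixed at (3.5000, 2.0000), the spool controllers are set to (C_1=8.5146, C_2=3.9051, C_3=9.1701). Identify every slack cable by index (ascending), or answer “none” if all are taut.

3

cable 1: L_1 = ‖A_1−P‖ = 8.5147;  C_1 = 8.5146 → taut
cable 2: L_2 = ‖A_2−P‖ = 3.9051;  C_2 = 3.9051 → taut
cable 3: L_3 = ‖A_3−P‖ = 8.7321;  C_3 = 9.1701 → slack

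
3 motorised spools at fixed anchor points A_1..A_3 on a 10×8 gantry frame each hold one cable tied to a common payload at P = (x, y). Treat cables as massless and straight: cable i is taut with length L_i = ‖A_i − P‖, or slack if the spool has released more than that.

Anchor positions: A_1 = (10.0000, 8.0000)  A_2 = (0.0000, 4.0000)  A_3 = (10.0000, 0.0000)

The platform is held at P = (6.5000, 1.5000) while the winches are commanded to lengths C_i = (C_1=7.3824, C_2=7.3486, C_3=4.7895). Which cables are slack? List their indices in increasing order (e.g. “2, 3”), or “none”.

2, 3

cable 1: √((3.5000)²+(6.5000)²)=7.3824, C_1=7.3824: taut
cable 2: √((-6.5000)²+(2.5000)²)=6.9642, C_2=7.3486: slack
cable 3: √((3.5000)²+(-1.5000)²)=3.8079, C_3=4.7895: slack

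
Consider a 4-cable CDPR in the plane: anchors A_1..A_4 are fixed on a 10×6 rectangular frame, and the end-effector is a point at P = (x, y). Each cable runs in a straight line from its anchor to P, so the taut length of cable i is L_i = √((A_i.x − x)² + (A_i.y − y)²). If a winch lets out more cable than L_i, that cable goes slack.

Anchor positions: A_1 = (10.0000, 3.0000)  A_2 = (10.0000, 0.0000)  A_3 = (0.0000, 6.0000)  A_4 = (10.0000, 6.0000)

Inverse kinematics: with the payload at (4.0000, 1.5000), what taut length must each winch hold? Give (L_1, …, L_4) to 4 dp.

(6.1847, 6.1847, 6.0208, 7.5000)

L_1: Δ = A_1−P = (6.0000, 1.5000) → ‖Δ‖ = √38.2500 = 6.1847
L_2: Δ = A_2−P = (6.0000, -1.5000) → ‖Δ‖ = √38.2500 = 6.1847
L_3: Δ = A_3−P = (-4.0000, 4.5000) → ‖Δ‖ = √36.2500 = 6.0208
L_4: Δ = A_4−P = (6.0000, 4.5000) → ‖Δ‖ = √56.2500 = 7.5000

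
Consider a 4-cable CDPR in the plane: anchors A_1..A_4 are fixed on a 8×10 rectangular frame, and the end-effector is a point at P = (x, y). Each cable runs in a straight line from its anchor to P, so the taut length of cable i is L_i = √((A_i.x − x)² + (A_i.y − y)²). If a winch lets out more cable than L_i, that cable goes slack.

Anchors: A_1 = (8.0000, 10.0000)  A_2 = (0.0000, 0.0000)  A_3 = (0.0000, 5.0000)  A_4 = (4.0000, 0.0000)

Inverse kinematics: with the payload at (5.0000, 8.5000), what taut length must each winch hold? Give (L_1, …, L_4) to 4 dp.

cable 1: Δx=3.0000, Δy=1.5000; L_1 = √(Δx²+Δy²) = 3.3541
cable 2: Δx=-5.0000, Δy=-8.5000; L_2 = √(Δx²+Δy²) = 9.8615
cable 3: Δx=-5.0000, Δy=-3.5000; L_3 = √(Δx²+Δy²) = 6.1033
cable 4: Δx=-1.0000, Δy=-8.5000; L_4 = √(Δx²+Δy²) = 8.5586

(3.3541, 9.8615, 6.1033, 8.5586)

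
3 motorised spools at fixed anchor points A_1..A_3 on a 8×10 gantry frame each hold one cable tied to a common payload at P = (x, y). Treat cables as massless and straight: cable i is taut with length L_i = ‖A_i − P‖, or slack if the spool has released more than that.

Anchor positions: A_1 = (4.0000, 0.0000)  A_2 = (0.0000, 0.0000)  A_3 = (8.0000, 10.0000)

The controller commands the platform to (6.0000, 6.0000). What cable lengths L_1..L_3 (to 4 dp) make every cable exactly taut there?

(6.3246, 8.4853, 4.4721)

L_1: Δ = A_1−P = (-2.0000, -6.0000) → ‖Δ‖ = √40.0000 = 6.3246
L_2: Δ = A_2−P = (-6.0000, -6.0000) → ‖Δ‖ = √72.0000 = 8.4853
L_3: Δ = A_3−P = (2.0000, 4.0000) → ‖Δ‖ = √20.0000 = 4.4721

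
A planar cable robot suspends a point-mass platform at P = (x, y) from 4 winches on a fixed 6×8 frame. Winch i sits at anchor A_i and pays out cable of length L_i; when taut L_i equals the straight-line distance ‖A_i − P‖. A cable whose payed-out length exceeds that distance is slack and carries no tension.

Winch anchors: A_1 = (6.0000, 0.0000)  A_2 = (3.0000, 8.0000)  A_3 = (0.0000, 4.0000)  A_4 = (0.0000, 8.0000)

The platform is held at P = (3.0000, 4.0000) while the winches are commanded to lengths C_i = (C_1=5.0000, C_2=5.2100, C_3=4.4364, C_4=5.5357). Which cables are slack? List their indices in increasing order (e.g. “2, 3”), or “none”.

2, 3, 4

cable 1: √((3.0000)²+(-4.0000)²)=5.0000, C_1=5.0000: taut
cable 2: √((0.0000)²+(4.0000)²)=4.0000, C_2=5.2100: slack
cable 3: √((-3.0000)²+(0.0000)²)=3.0000, C_3=4.4364: slack
cable 4: √((-3.0000)²+(4.0000)²)=5.0000, C_4=5.5357: slack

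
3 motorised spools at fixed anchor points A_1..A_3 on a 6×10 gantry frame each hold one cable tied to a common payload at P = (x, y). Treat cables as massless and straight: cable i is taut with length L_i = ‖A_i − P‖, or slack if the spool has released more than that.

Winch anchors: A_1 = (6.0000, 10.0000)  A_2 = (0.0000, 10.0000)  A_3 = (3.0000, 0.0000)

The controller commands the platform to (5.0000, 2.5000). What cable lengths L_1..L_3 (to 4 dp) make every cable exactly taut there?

(7.5664, 9.0139, 3.2016)

L_1: Δ = A_1−P = (1.0000, 7.5000) → ‖Δ‖ = √57.2500 = 7.5664
L_2: Δ = A_2−P = (-5.0000, 7.5000) → ‖Δ‖ = √81.2500 = 9.0139
L_3: Δ = A_3−P = (-2.0000, -2.5000) → ‖Δ‖ = √10.2500 = 3.2016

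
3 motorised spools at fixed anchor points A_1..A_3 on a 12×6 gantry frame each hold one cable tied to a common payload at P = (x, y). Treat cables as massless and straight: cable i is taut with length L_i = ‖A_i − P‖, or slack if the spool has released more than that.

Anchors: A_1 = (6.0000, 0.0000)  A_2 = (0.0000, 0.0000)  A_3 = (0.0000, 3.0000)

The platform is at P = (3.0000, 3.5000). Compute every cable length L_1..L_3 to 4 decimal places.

(4.6098, 4.6098, 3.0414)

cable 1: Δx=3.0000, Δy=-3.5000; L_1 = √(Δx²+Δy²) = 4.6098
cable 2: Δx=-3.0000, Δy=-3.5000; L_2 = √(Δx²+Δy²) = 4.6098
cable 3: Δx=-3.0000, Δy=-0.5000; L_3 = √(Δx²+Δy²) = 3.0414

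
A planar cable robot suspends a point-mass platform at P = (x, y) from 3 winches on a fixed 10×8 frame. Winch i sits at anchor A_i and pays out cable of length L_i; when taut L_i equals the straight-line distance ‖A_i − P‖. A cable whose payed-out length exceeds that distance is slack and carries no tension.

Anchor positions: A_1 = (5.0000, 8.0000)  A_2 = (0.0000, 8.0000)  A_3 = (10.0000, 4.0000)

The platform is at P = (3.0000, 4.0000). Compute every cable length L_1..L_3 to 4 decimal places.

cable 1: Δx=2.0000, Δy=4.0000; L_1 = √(Δx²+Δy²) = 4.4721
cable 2: Δx=-3.0000, Δy=4.0000; L_2 = √(Δx²+Δy²) = 5.0000
cable 3: Δx=7.0000, Δy=0.0000; L_3 = √(Δx²+Δy²) = 7.0000

(4.4721, 5.0000, 7.0000)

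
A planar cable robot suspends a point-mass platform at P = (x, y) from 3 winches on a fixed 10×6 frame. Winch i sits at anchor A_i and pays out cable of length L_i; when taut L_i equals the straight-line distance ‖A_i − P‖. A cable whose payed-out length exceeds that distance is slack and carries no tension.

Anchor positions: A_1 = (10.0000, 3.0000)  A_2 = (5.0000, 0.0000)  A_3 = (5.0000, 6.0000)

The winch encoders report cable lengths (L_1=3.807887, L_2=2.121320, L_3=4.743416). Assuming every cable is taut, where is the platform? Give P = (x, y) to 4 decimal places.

expand ‖A_i−P‖²=L_i² and subtract eq 1 (q_i ≔ ‖A_i‖²−L_i²)
q_1 = 100.0000+9.0000−14.5000 = 94.5000
eq1−eq2 → [10.0000  6.0000]·P = 74.0000
eq1−eq3 → [10.0000  -6.0000]·P = 56.0000
2×2 solve → P = (6.5000, 1.5000)

(6.5000, 1.5000)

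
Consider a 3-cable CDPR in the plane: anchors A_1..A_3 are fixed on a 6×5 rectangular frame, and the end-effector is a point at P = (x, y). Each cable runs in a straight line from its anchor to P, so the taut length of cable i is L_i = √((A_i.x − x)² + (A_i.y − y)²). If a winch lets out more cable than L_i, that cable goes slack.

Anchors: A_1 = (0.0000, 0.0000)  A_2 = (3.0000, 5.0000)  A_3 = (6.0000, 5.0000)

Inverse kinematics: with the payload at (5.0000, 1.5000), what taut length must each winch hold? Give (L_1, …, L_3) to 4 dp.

L_1: Δ = A_1−P = (-5.0000, -1.5000) → ‖Δ‖ = √27.2500 = 5.2202
L_2: Δ = A_2−P = (-2.0000, 3.5000) → ‖Δ‖ = √16.2500 = 4.0311
L_3: Δ = A_3−P = (1.0000, 3.5000) → ‖Δ‖ = √13.2500 = 3.6401

(5.2202, 4.0311, 3.6401)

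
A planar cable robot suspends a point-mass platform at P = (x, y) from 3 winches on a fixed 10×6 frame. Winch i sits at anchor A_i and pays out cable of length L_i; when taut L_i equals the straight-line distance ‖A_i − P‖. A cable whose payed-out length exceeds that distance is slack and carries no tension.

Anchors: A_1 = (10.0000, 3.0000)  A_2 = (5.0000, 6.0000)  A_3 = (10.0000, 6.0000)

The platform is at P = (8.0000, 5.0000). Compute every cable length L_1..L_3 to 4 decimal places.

(2.8284, 3.1623, 2.2361)

L_1: Δ = A_1−P = (2.0000, -2.0000) → ‖Δ‖ = √8.0000 = 2.8284
L_2: Δ = A_2−P = (-3.0000, 1.0000) → ‖Δ‖ = √10.0000 = 3.1623
L_3: Δ = A_3−P = (2.0000, 1.0000) → ‖Δ‖ = √5.0000 = 2.2361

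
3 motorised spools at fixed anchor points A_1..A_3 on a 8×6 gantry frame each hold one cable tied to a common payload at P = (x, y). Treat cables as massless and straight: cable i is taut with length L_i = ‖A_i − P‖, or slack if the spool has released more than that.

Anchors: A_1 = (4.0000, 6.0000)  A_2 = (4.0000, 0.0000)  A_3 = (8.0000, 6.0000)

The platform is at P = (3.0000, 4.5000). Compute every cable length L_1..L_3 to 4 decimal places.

cable 1: Δx=1.0000, Δy=1.5000; L_1 = √(Δx²+Δy²) = 1.8028
cable 2: Δx=1.0000, Δy=-4.5000; L_2 = √(Δx²+Δy²) = 4.6098
cable 3: Δx=5.0000, Δy=1.5000; L_3 = √(Δx²+Δy²) = 5.2202

(1.8028, 4.6098, 5.2202)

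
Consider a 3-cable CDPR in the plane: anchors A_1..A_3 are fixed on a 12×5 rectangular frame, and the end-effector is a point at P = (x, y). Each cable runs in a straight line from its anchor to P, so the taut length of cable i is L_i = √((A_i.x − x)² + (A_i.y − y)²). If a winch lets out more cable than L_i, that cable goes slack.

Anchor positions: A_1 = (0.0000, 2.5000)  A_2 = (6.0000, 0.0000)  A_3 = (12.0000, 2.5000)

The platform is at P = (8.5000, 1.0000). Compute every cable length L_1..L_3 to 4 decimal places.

(8.6313, 2.6926, 3.8079)

cable 1: Δx=-8.5000, Δy=1.5000; L_1 = √(Δx²+Δy²) = 8.6313
cable 2: Δx=-2.5000, Δy=-1.0000; L_2 = √(Δx²+Δy²) = 2.6926
cable 3: Δx=3.5000, Δy=1.5000; L_3 = √(Δx²+Δy²) = 3.8079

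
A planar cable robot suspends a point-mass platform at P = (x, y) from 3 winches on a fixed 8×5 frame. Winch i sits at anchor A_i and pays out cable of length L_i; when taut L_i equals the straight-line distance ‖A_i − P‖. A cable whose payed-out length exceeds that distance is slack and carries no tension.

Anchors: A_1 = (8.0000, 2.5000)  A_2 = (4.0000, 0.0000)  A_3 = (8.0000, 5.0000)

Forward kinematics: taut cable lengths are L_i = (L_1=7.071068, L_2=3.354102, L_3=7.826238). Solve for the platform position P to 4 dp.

circle eqns → linear via eq_j − eq_1; set k_j = A_j·A_j − L_j²
k_1 = 64.0000+6.2500−50.0000 = 20.2500
8.0000·x + 5.0000·y = k_1−k_2 = 15.5000
0.0000·x − 5.0000·y = k_1−k_3 = -7.5000
solve first two rows → x=1.0000, y=1.5000

(1.0000, 1.5000)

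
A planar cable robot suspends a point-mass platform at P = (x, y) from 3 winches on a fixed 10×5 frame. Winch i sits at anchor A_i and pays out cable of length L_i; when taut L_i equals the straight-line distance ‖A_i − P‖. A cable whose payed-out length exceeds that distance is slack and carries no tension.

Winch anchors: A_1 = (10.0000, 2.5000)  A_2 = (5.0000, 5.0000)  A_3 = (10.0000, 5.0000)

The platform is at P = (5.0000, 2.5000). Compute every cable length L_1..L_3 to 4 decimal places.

(5.0000, 2.5000, 5.5902)

L_1 = √((10.0000−5.0000)² + (2.5000−2.5000)²) = 5.0000
L_2 = √((5.0000−5.0000)² + (5.0000−2.5000)²) = 2.5000
L_3 = √((10.0000−5.0000)² + (5.0000−2.5000)²) = 5.5902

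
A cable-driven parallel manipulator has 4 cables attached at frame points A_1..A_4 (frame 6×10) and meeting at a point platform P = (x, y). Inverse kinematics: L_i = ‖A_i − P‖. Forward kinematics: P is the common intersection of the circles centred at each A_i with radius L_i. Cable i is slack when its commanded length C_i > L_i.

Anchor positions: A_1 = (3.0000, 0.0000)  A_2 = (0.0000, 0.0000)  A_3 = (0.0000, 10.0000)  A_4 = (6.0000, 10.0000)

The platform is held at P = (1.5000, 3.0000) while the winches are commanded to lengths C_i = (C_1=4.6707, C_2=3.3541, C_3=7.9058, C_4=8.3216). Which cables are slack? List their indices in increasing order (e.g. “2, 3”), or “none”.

cable 1: √((1.5000)²+(-3.0000)²)=3.3541, C_1=4.6707: slack
cable 2: √((-1.5000)²+(-3.0000)²)=3.3541, C_2=3.3541: taut
cable 3: √((-1.5000)²+(7.0000)²)=7.1589, C_3=7.9058: slack
cable 4: √((4.5000)²+(7.0000)²)=8.3217, C_4=8.3216: taut

1, 3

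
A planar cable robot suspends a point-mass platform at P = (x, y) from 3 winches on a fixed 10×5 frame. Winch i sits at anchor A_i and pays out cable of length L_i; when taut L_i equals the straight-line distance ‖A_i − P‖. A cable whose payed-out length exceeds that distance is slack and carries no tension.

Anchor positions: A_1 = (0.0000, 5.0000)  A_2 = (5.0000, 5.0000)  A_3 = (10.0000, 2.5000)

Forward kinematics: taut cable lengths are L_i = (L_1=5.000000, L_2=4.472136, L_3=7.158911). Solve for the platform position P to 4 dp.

circle eqns → linear via eq_j − eq_1; set q_j = A_j·A_j − L_j²
q_1 = 0.0000+25.0000−25.0000 = 0.0000
-10.0000·x + 0.0000·y = q_1−q_2 = -30.0000
-20.0000·x + 5.0000·y = q_1−q_3 = -55.0000
solve first two rows → x=3.0000, y=1.0000

(3.0000, 1.0000)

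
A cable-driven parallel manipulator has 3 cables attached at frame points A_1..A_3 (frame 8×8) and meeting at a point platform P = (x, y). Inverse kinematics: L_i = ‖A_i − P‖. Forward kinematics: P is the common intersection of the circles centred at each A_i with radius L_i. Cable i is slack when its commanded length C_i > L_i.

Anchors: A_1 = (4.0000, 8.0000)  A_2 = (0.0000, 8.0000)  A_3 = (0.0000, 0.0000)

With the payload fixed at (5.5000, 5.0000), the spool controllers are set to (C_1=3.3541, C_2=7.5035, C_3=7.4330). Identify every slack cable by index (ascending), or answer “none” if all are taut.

cable 1: L_1 = ‖A_1−P‖ = 3.3541;  C_1 = 3.3541 → taut
cable 2: L_2 = ‖A_2−P‖ = 6.2650;  C_2 = 7.5035 → slack
cable 3: L_3 = ‖A_3−P‖ = 7.4330;  C_3 = 7.4330 → taut

2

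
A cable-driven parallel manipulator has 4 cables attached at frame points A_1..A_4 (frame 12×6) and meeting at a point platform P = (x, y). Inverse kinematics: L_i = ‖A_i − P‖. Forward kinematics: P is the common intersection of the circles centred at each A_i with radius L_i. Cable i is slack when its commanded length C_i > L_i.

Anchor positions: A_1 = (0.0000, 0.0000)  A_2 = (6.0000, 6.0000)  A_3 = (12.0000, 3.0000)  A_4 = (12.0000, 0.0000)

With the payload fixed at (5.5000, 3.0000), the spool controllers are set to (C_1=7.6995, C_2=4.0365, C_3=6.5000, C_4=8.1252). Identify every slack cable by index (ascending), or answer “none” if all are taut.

1, 2, 4

cable 1: L_1 = ‖A_1−P‖ = 6.2650;  C_1 = 7.6995 → slack
cable 2: L_2 = ‖A_2−P‖ = 3.0414;  C_2 = 4.0365 → slack
cable 3: L_3 = ‖A_3−P‖ = 6.5000;  C_3 = 6.5000 → taut
cable 4: L_4 = ‖A_4−P‖ = 7.1589;  C_4 = 8.1252 → slack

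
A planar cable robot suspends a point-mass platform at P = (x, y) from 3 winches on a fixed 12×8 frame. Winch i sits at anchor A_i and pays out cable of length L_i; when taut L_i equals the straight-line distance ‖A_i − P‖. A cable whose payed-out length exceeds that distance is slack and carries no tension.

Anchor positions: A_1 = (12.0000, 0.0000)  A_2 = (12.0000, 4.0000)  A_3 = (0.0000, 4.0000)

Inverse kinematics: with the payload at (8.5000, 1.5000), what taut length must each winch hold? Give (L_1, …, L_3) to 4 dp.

L_1: Δ = A_1−P = (3.5000, -1.5000) → ‖Δ‖ = √14.5000 = 3.8079
L_2: Δ = A_2−P = (3.5000, 2.5000) → ‖Δ‖ = √18.5000 = 4.3012
L_3: Δ = A_3−P = (-8.5000, 2.5000) → ‖Δ‖ = √78.5000 = 8.8600

(3.8079, 4.3012, 8.8600)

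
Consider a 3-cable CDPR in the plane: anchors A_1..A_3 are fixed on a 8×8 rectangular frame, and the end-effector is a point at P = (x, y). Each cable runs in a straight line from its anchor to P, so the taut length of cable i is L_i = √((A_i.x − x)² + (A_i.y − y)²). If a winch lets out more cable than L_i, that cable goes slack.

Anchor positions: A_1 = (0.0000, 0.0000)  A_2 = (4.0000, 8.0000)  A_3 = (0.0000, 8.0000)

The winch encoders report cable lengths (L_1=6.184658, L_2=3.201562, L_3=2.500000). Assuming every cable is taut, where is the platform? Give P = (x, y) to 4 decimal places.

(1.5000, 6.0000)

circle eqns → linear via eq_j − eq_1; set q_j = A_j·A_j − L_j²
q_1 = 0.0000+0.0000−38.2500 = -38.2500
-8.0000·x − 16.0000·y = q_1−q_2 = -108.0000
0.0000·x − 16.0000·y = q_1−q_3 = -96.0000
solve first two rows → x=1.5000, y=6.0000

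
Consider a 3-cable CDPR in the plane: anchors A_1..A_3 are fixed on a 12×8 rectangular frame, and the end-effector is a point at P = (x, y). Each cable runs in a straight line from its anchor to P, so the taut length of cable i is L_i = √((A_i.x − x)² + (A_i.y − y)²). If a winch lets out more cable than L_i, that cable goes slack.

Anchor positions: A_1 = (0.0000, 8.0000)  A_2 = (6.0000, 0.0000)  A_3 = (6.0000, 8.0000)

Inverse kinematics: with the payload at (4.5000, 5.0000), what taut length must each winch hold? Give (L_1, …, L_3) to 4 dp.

(5.4083, 5.2202, 3.3541)

cable 1: Δx=-4.5000, Δy=3.0000; L_1 = √(Δx²+Δy²) = 5.4083
cable 2: Δx=1.5000, Δy=-5.0000; L_2 = √(Δx²+Δy²) = 5.2202
cable 3: Δx=1.5000, Δy=3.0000; L_3 = √(Δx²+Δy²) = 3.3541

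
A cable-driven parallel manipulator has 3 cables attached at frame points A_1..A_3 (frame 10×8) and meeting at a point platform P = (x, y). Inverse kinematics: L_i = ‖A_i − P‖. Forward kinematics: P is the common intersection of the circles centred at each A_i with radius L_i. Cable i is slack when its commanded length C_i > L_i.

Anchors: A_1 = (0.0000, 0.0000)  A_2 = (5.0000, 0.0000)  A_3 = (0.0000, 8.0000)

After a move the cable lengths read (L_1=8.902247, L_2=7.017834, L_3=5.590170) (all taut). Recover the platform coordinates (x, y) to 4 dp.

(5.5000, 7.0000)

each cable: (A_i−P)·(A_i−P) = L_i²; let c_i = ‖A_i‖²−L_i²
c_1 = 0.0000+0.0000−79.2500 = -79.2500
row 1: -10.0000x + 0.0000y = -55.0000  (c_2=-24.2500)
row 2: 0.0000x − 16.0000y = -112.0000  (c_3=32.7500)
Cramer on rows 1–2 → x = 5.5000, y = 7.0000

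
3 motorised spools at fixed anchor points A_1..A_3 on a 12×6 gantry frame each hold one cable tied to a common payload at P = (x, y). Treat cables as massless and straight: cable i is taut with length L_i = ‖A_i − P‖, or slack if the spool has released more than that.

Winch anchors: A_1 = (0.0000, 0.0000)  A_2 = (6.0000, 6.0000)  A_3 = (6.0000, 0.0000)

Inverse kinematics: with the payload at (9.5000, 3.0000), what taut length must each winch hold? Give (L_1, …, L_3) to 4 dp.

cable 1: Δx=-9.5000, Δy=-3.0000; L_1 = √(Δx²+Δy²) = 9.9624
cable 2: Δx=-3.5000, Δy=3.0000; L_2 = √(Δx²+Δy²) = 4.6098
cable 3: Δx=-3.5000, Δy=-3.0000; L_3 = √(Δx²+Δy²) = 4.6098

(9.9624, 4.6098, 4.6098)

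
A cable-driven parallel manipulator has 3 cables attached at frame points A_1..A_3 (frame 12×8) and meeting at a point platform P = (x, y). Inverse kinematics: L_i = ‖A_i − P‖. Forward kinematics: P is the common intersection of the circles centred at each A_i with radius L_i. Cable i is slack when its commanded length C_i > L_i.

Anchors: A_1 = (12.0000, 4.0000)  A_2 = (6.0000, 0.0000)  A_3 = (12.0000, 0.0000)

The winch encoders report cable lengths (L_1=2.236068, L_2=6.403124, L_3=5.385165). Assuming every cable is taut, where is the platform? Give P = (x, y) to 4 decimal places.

(10.0000, 5.0000)

expand ‖A_i−P‖²=L_i² and subtract eq 1 (c_i ≔ ‖A_i‖²−L_i²)
c_1 = 144.0000+16.0000−5.0000 = 155.0000
eq1−eq2 → [12.0000  8.0000]·P = 160.0000
eq1−eq3 → [0.0000  8.0000]·P = 40.0000
2×2 solve → P = (10.0000, 5.0000)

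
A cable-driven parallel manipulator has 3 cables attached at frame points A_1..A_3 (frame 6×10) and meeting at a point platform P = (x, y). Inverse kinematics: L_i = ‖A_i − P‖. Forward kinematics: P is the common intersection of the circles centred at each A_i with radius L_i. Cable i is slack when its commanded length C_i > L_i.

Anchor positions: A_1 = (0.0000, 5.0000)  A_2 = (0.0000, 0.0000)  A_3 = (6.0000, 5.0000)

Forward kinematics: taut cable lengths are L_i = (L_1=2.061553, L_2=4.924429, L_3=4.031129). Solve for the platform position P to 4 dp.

circle eqns → linear via eq_j − eq_1; set k_j = A_j·A_j − L_j²
k_1 = 0.0000+25.0000−4.2500 = 20.7500
0.0000·x + 10.0000·y = k_1−k_2 = 45.0000
-12.0000·x + 0.0000·y = k_1−k_3 = -24.0000
solve first two rows → x=2.0000, y=4.5000

(2.0000, 4.5000)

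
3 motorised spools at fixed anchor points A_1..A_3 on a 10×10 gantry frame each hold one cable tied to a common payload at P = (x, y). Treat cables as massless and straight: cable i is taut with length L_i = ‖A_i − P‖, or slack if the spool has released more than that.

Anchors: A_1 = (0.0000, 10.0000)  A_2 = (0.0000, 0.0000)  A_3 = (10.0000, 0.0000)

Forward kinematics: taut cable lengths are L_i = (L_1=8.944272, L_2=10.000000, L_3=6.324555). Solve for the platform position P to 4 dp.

circle eqns → linear via eq_j − eq_1; set q_j = A_j·A_j − L_j²
q_1 = 0.0000+100.0000−80.0000 = 20.0000
0.0000·x + 20.0000·y = q_1−q_2 = 120.0000
-20.0000·x + 20.0000·y = q_1−q_3 = -40.0000
solve first two rows → x=8.0000, y=6.0000

(8.0000, 6.0000)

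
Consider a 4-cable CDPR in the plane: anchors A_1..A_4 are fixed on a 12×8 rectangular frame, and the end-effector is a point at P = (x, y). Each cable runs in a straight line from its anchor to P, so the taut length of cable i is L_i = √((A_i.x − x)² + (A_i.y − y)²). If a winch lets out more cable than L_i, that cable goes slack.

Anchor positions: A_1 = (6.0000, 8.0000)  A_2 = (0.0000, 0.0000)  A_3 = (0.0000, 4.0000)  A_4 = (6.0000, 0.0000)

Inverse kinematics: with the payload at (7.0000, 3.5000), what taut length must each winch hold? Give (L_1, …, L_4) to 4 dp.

(4.6098, 7.8262, 7.0178, 3.6401)

L_1: Δ = A_1−P = (-1.0000, 4.5000) → ‖Δ‖ = √21.2500 = 4.6098
L_2: Δ = A_2−P = (-7.0000, -3.5000) → ‖Δ‖ = √61.2500 = 7.8262
L_3: Δ = A_3−P = (-7.0000, 0.5000) → ‖Δ‖ = √49.2500 = 7.0178
L_4: Δ = A_4−P = (-1.0000, -3.5000) → ‖Δ‖ = √13.2500 = 3.6401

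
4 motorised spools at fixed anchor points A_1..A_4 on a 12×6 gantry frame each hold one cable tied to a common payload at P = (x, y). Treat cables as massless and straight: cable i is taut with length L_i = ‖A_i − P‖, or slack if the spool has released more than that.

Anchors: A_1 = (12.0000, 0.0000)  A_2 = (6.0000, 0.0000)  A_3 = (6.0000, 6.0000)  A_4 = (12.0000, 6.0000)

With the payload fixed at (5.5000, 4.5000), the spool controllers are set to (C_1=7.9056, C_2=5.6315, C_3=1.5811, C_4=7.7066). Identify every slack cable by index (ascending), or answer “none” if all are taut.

cable 1: L_1 = ‖A_1−P‖ = 7.9057;  C_1 = 7.9056 → taut
cable 2: L_2 = ‖A_2−P‖ = 4.5277;  C_2 = 5.6315 → slack
cable 3: L_3 = ‖A_3−P‖ = 1.5811;  C_3 = 1.5811 → taut
cable 4: L_4 = ‖A_4−P‖ = 6.6708;  C_4 = 7.7066 → slack

2, 4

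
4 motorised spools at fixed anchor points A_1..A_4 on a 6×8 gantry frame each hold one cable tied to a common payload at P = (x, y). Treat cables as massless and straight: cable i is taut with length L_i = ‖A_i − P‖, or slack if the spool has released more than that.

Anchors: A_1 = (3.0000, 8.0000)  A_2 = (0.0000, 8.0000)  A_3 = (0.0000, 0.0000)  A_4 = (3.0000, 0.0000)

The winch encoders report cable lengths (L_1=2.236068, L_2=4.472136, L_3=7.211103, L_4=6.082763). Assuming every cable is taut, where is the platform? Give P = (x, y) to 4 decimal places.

each cable: (A_i−P)·(A_i−P) = L_i²; let c_i = ‖A_i‖²−L_i²
c_1 = 9.0000+64.0000−5.0000 = 68.0000
row 1: 6.0000x + 0.0000y = 24.0000  (c_2=44.0000)
row 2: 6.0000x + 16.0000y = 120.0000  (c_3=-52.0000)
row 3: 0.0000x + 16.0000y = 96.0000  (c_4=-28.0000)
Cramer on rows 1–2 → x = 4.0000, y = 6.0000
check cable 4: ‖A_4−P‖² = 37.0000 ≈ L_4² = 37.0000 ✓

(4.0000, 6.0000)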